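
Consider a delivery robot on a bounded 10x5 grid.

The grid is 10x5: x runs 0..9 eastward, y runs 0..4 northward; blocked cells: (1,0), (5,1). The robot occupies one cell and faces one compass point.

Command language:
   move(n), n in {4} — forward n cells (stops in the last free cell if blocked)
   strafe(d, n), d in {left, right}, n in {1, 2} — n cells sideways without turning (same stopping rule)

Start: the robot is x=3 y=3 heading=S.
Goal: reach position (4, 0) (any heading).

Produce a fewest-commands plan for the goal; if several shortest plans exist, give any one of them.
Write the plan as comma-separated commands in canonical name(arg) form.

strafe(left, 1), move(4)

begin: x=3 y=3 heading=S
t=1 strafe(left, 1) ⇒ x=4 y=3 heading=S
t=2 move(4) ⇒ x=4 y=0 heading=S
minimal: 2 command(s), checked below 2.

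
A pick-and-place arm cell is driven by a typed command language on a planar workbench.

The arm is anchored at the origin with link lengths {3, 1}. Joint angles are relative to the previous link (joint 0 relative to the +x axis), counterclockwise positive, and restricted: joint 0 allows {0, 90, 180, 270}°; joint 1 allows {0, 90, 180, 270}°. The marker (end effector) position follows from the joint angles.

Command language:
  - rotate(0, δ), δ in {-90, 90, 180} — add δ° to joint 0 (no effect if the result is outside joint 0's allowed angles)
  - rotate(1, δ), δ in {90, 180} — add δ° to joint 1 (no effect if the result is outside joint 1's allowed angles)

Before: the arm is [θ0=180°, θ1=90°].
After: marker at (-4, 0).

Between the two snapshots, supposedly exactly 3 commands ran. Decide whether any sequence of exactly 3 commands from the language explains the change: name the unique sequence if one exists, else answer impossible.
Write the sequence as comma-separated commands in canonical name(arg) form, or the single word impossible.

rotate(1, 90), rotate(1, 90), rotate(1, 90)

initial: [θ0=180°, θ1=90°]
1. rotate(1, 90) → [θ0=180°, θ1=180°]
2. rotate(1, 90) → [θ0=180°, θ1=270°]
3. rotate(1, 90) → [θ0=180°, θ1=0°]
uniquely the one of 125 3-step routes that fits.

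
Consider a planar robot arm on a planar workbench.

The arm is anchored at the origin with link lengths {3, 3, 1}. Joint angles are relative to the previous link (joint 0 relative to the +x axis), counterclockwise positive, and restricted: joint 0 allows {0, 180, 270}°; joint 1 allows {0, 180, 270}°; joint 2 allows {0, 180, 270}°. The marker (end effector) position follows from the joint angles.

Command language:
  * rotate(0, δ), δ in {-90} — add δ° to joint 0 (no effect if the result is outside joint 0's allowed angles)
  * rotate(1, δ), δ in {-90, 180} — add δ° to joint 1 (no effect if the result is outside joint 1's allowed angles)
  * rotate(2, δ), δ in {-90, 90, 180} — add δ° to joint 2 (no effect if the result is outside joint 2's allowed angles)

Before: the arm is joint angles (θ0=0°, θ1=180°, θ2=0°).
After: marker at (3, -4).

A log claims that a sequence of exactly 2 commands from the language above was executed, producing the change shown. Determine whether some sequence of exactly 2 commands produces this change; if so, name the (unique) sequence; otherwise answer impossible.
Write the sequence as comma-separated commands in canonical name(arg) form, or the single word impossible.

key: running rotate(1, -90) before rotate(1, 180) would end elsewhere — order is forced
initial: joint angles (θ0=0°, θ1=180°, θ2=0°)
step 1 (rotate(1, 180)): joint angles (θ0=0°, θ1=0°, θ2=0°)
step 2 (rotate(1, -90)): joint angles (θ0=0°, θ1=270°, θ2=0°)
no other 2-command option fits: unique.

rotate(1, 180), rotate(1, -90)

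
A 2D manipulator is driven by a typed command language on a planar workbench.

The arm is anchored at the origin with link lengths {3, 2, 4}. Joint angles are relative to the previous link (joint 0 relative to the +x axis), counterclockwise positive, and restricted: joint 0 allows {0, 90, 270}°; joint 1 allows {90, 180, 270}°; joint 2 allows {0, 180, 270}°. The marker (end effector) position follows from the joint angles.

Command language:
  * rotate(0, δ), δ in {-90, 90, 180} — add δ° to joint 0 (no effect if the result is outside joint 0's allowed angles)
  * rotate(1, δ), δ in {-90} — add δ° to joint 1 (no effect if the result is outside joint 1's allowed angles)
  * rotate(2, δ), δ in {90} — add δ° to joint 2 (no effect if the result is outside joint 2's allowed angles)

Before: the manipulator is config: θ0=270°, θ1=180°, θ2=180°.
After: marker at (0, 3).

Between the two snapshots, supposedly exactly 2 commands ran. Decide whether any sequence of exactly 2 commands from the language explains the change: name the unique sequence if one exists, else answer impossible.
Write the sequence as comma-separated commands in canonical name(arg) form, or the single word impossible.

rotate(2, 90), rotate(2, 90)

initial: config: θ0=270°, θ1=180°, θ2=180°
[1] after rotate(2, 90): config: θ0=270°, θ1=180°, θ2=270°
[2] after rotate(2, 90): config: θ0=270°, θ1=180°, θ2=0°
uniquely the one of 25 2-step routes that fits.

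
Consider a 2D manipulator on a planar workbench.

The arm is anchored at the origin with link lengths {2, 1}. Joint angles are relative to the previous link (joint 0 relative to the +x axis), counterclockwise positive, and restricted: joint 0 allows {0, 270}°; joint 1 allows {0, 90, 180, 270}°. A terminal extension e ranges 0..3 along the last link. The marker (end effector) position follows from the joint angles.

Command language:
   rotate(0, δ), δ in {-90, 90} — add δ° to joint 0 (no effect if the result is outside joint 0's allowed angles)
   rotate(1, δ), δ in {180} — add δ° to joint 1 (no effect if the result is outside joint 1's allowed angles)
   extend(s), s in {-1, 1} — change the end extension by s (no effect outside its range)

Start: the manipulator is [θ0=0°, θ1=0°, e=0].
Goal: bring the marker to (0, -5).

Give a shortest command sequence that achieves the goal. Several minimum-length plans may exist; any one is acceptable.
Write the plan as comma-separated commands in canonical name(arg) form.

begin: [θ0=0°, θ1=0°, e=0]
step 1 (extend(1)): [θ0=0°, θ1=0°, e=1]
step 2 (extend(1)): [θ0=0°, θ1=0°, e=2]
step 3 (rotate(0, -90)): [θ0=270°, θ1=0°, e=2]
shorter routes all fall short; 3 is best.

extend(1), extend(1), rotate(0, -90)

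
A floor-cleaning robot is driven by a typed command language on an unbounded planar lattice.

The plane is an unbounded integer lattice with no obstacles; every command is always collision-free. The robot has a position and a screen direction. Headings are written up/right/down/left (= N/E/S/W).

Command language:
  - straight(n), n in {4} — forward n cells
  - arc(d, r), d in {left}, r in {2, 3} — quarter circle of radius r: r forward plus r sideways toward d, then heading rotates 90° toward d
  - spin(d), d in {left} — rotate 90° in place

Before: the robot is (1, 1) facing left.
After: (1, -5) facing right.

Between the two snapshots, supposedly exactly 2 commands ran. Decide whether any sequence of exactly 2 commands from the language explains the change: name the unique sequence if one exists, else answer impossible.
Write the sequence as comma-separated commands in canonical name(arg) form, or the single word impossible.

key: cell and facing (now E) both changed — the 2 commands mix motion and turning
initial: (1, 1) facing left
1. arc(left, 3) → (-2, -2) facing down
2. arc(left, 3) → (1, -5) facing right
no rival 2-sequence matches.

arc(left, 3), arc(left, 3)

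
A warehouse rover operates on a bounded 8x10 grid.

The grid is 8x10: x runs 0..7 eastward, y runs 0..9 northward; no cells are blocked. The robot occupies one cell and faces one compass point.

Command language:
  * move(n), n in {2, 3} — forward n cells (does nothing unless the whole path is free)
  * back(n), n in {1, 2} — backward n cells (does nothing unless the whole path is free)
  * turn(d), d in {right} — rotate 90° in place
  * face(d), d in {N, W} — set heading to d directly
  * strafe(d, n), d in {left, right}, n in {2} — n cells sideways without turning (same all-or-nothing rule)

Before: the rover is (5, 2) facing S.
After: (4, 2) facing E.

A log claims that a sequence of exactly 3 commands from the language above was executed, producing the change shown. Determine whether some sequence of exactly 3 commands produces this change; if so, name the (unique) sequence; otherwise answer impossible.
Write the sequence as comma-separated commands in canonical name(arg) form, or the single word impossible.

face(N), turn(right), back(1)

key: cell and facing (now E) both changed — the 3 commands mix motion and turning
start: (5, 2) facing S
1. face(N) → (5, 2) facing N
2. turn(right) → (5, 2) facing E
3. back(1) → (4, 2) facing E
no other 3-command option fits: unique.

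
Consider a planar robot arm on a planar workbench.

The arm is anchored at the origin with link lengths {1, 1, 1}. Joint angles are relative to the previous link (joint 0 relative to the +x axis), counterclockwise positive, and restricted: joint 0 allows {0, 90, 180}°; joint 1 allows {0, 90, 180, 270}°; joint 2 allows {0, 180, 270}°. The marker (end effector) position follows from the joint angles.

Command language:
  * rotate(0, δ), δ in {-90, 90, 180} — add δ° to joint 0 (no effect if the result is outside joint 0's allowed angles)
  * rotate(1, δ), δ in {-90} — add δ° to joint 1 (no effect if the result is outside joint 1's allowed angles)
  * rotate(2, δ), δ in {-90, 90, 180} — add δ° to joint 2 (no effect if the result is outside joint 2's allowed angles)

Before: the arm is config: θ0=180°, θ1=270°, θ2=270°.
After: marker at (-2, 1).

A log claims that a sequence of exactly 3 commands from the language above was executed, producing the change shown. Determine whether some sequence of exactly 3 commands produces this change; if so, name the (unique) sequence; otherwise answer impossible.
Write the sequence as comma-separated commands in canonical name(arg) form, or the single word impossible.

from: config: θ0=180°, θ1=270°, θ2=270°
step 1 (rotate(1, -90)): config: θ0=180°, θ1=180°, θ2=270°
step 2 (rotate(1, -90)): config: θ0=180°, θ1=90°, θ2=270°
step 3 (rotate(1, -90)): config: θ0=180°, θ1=0°, θ2=270°
no other 3-command option fits: unique.

rotate(1, -90), rotate(1, -90), rotate(1, -90)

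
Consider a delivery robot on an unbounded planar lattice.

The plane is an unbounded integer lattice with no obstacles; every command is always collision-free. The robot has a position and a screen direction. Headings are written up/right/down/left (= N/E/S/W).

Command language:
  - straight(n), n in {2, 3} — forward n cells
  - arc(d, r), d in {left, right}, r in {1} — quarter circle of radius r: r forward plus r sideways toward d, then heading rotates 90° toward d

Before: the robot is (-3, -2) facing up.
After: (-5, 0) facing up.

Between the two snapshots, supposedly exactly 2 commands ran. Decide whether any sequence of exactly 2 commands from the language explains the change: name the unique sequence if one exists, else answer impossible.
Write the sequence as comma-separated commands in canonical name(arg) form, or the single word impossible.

key: heading stays N — rotations cancel among the 2 commands
initial: (-3, -2) facing up
step 1 (arc(left, 1)): (-4, -1) facing left
step 2 (arc(right, 1)): (-5, 0) facing up
all 16 alternatives checked — unique.

arc(left, 1), arc(right, 1)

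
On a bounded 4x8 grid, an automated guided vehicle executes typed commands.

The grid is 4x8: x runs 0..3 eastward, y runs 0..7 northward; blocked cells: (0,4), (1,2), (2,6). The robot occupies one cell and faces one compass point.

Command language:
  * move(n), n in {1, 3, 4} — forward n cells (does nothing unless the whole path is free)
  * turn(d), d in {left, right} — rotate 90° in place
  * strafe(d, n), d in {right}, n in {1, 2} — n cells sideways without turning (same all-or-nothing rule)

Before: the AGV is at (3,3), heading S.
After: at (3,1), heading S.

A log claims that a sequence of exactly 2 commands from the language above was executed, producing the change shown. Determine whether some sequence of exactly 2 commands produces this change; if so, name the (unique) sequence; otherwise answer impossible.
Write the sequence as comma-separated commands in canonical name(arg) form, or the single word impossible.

key: still facing S at the end — nothing in the sequence rotates
initial: at (3,3), heading S
step 1 (move(1)): at (3,2), heading S
step 2 (move(1)): at (3,1), heading S
no rival 2-sequence matches.

move(1), move(1)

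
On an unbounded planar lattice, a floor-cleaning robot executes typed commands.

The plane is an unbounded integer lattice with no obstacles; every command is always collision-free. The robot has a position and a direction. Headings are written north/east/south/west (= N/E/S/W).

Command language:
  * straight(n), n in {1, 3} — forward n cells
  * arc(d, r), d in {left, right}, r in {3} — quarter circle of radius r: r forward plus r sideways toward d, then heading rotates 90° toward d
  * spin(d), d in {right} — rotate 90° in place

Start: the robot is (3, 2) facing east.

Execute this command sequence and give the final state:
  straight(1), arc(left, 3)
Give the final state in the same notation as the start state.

begin: (3, 2) facing east
step 1 (straight(1)): (4, 2) facing east
step 2 (arc(left, 3)): (7, 5) facing north

(7, 5) facing north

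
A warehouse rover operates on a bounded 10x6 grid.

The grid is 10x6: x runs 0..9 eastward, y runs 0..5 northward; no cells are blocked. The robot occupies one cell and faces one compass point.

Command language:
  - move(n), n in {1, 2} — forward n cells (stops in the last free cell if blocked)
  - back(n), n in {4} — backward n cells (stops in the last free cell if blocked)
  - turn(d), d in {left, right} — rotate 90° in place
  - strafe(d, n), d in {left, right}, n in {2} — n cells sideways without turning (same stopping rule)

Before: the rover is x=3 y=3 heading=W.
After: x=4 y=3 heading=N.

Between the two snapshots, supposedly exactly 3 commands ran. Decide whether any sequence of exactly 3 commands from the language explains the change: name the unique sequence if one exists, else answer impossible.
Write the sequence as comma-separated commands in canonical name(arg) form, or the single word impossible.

key: running strafe(right, 2) before move(1) would end elsewhere — order is forced
t0: x=3 y=3 heading=W
1. move(1) → x=2 y=3 heading=W
2. turn(right) → x=2 y=3 heading=N
3. strafe(right, 2) → x=4 y=3 heading=N
no rival 3-sequence matches.

move(1), turn(right), strafe(right, 2)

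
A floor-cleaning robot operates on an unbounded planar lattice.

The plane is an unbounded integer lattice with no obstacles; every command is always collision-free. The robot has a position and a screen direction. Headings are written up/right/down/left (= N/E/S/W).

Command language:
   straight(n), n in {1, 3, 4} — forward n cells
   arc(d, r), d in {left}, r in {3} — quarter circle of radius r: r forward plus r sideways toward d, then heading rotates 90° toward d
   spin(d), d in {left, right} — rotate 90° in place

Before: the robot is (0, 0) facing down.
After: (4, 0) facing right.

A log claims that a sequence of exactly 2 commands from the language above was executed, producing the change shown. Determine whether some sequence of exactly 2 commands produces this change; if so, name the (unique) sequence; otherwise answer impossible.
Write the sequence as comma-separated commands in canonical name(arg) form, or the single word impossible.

key: position moved to (4,0) AND the heading swung to E — translation plus rotation needed
initial: (0, 0) facing down
step 1 (spin(left)): (0, 0) facing right
step 2 (straight(4)): (4, 0) facing right
no other 2-command option fits: unique.

spin(left), straight(4)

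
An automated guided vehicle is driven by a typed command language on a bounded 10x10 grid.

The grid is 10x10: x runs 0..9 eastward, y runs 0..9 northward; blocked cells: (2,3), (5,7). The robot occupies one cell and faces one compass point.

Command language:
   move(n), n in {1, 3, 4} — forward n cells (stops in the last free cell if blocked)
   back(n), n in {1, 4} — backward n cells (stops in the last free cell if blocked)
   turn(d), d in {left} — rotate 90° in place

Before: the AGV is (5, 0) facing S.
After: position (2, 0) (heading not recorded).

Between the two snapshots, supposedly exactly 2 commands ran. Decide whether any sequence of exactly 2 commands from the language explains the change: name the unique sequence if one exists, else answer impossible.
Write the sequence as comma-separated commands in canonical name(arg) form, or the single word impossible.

impossible

every 2-command combo misses the target.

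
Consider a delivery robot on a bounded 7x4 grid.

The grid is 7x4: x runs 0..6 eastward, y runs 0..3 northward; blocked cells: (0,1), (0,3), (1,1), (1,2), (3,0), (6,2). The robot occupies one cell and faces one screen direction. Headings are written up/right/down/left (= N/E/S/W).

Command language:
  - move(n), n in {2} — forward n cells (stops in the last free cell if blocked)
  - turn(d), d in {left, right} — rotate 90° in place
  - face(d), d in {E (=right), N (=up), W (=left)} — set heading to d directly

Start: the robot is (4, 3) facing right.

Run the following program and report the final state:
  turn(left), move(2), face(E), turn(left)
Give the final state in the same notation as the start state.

start: (4, 3) facing right
1. turn(left) → (4, 3) facing up
2. move(2) → (4, 3) facing up
3. face(E) → (4, 3) facing right
4. turn(left) → (4, 3) facing up

(4, 3) facing up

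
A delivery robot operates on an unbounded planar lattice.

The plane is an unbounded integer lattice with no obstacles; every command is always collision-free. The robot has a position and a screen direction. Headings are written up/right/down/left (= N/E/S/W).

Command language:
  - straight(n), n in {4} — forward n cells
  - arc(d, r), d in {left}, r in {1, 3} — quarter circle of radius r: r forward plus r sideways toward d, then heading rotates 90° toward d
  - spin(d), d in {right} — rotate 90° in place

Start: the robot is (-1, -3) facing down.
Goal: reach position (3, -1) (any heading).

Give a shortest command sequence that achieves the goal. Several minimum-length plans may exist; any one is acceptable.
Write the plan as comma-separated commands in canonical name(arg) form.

start: (-1, -3) facing down
t=1 arc(left, 1) ⇒ (0, -4) facing right
t=2 arc(left, 3) ⇒ (3, -1) facing up
no 1-step plan works, so 2 is optimal.

arc(left, 1), arc(left, 3)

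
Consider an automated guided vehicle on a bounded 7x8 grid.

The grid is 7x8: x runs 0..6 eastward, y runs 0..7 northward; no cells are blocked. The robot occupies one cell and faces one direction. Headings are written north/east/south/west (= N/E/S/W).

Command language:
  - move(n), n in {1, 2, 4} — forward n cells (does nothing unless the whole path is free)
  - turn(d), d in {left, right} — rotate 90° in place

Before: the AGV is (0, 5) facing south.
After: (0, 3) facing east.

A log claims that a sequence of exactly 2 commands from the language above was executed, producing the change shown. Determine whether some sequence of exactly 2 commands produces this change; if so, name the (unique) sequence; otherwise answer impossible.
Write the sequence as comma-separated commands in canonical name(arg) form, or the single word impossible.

move(2), turn(left)

key: running turn(left) before move(2) would end elsewhere — order is forced
from: (0, 5) facing south
step 1 (move(2)): (0, 3) facing south
step 2 (turn(left)): (0, 3) facing east
no other 2-command option fits: unique.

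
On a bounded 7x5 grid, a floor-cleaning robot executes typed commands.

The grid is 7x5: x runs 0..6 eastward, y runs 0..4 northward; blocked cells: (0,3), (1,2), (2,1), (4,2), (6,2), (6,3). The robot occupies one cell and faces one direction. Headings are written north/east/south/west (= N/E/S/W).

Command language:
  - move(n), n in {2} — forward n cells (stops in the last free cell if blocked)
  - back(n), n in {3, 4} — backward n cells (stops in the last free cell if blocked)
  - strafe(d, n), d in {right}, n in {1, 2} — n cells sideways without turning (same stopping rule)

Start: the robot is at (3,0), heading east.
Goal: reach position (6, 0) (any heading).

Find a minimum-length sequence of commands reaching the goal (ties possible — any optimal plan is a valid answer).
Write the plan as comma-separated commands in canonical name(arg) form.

t0: at (3,0), heading east
step 1 (move(2)): at (5,0), heading east
step 2 (move(2)): at (6,0), heading east
no 1-step plan works, so 2 is optimal.

move(2), move(2)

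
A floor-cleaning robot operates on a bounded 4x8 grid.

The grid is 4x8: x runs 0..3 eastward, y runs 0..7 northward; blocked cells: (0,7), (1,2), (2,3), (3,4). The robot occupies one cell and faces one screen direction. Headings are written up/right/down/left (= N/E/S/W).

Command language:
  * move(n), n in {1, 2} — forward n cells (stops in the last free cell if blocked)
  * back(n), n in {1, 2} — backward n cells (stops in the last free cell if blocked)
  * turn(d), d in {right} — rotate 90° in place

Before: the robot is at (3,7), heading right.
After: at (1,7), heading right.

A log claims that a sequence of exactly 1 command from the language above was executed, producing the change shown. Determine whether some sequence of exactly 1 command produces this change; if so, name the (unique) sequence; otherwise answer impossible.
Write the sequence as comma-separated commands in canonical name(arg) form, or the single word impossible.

key: heading stays E — the single command does not turn
t0: at (3,7), heading right
1. back(2) → at (1,7), heading right
no other 1-command option fits: unique.

back(2)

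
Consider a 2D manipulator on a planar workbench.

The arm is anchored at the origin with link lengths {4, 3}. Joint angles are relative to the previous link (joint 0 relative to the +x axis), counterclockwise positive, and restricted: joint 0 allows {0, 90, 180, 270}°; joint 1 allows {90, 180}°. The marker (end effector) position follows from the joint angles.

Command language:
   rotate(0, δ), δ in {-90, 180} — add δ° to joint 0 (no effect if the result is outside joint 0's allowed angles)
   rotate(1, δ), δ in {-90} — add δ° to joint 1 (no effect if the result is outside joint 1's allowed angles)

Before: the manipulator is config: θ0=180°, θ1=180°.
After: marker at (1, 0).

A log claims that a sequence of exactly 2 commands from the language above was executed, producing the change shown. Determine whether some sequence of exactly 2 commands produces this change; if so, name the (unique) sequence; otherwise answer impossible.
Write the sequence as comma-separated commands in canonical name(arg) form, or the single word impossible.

initial: config: θ0=180°, θ1=180°
[1] after rotate(0, -90): config: θ0=90°, θ1=180°
[2] after rotate(0, -90): config: θ0=0°, θ1=180°
no other 2-command option fits: unique.

rotate(0, -90), rotate(0, -90)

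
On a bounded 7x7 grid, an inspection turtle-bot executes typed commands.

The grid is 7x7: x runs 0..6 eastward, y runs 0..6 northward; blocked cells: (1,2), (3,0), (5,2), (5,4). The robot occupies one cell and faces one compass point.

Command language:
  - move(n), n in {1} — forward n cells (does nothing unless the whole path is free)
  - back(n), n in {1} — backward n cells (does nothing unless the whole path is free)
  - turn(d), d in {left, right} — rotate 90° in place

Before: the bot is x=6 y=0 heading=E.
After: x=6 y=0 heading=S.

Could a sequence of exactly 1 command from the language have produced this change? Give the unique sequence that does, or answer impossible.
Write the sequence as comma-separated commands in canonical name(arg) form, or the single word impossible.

turn(right)

key: (6,0) unchanged — the single command moves nothing
initial: x=6 y=0 heading=E
1. turn(right) → x=6 y=0 heading=S
no rival 1-sequence matches.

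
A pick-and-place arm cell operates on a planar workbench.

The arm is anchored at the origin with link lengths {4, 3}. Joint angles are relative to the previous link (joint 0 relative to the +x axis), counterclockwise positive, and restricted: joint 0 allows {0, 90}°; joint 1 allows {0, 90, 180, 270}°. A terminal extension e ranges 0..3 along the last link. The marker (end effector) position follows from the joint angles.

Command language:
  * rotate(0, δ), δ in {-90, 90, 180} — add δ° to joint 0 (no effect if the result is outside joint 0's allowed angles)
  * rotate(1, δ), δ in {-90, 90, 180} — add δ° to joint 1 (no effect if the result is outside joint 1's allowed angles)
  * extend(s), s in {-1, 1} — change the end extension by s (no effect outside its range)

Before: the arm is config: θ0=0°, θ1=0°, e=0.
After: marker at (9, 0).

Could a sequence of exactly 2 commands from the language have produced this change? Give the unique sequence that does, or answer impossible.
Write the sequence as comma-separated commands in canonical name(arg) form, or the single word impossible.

begin: config: θ0=0°, θ1=0°, e=0
[1] after extend(1): config: θ0=0°, θ1=0°, e=1
[2] after extend(1): config: θ0=0°, θ1=0°, e=2
no rival 2-sequence matches.

extend(1), extend(1)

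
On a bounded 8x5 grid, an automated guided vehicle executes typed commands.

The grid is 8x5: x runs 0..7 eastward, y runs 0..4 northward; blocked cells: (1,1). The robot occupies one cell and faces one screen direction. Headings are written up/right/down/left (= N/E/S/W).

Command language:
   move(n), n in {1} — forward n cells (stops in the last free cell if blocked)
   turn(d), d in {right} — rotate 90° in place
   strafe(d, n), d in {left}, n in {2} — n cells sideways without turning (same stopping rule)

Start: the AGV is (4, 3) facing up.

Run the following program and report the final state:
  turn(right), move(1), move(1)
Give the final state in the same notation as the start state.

initial: (4, 3) facing up
[1] after turn(right): (4, 3) facing right
[2] after move(1): (5, 3) facing right
[3] after move(1): (6, 3) facing right

(6, 3) facing right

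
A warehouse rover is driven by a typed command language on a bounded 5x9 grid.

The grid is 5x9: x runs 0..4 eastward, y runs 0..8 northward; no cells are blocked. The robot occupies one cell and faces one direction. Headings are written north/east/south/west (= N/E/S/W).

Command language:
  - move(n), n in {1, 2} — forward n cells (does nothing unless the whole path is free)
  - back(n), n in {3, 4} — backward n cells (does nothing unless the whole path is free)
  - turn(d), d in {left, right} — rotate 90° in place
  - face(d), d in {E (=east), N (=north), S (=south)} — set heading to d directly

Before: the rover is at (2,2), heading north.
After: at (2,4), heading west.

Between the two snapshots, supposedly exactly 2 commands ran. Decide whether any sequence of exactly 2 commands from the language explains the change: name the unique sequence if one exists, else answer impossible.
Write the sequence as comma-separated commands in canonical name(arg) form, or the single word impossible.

key: cell and facing (now W) both changed — the 2 commands mix motion and turning
initial: at (2,2), heading north
step 1 (move(2)): at (2,4), heading north
step 2 (turn(left)): at (2,4), heading west
uniquely the one of 81 2-step routes that fits.

move(2), turn(left)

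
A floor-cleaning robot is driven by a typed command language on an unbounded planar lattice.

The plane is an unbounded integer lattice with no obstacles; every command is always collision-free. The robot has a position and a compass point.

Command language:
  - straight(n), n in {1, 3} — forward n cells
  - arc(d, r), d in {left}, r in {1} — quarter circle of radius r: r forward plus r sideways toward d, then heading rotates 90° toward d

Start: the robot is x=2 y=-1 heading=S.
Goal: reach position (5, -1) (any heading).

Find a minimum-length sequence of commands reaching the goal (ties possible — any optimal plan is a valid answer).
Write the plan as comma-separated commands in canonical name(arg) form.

arc(left, 1), straight(1), arc(left, 1)

from: x=2 y=-1 heading=S
t=1 arc(left, 1) ⇒ x=3 y=-2 heading=E
t=2 straight(1) ⇒ x=4 y=-2 heading=E
t=3 arc(left, 1) ⇒ x=5 y=-1 heading=N
minimal: 3 command(s), checked below 3.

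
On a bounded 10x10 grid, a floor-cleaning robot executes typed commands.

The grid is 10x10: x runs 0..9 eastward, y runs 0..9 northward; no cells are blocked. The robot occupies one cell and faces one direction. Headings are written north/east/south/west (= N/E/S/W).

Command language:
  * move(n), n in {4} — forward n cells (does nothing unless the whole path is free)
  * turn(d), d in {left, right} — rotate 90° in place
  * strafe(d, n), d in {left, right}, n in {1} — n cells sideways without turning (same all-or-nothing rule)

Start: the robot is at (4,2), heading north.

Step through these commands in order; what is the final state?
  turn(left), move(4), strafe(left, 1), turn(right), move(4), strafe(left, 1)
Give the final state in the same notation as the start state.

at (0,5), heading north

initial: at (4,2), heading north
step 1 (turn(left)): at (4,2), heading west
step 2 (move(4)): at (0,2), heading west
step 3 (strafe(left, 1)): at (0,1), heading west
step 4 (turn(right)): at (0,1), heading north
step 5 (move(4)): at (0,5), heading north
step 6 (strafe(left, 1)): at (0,5), heading north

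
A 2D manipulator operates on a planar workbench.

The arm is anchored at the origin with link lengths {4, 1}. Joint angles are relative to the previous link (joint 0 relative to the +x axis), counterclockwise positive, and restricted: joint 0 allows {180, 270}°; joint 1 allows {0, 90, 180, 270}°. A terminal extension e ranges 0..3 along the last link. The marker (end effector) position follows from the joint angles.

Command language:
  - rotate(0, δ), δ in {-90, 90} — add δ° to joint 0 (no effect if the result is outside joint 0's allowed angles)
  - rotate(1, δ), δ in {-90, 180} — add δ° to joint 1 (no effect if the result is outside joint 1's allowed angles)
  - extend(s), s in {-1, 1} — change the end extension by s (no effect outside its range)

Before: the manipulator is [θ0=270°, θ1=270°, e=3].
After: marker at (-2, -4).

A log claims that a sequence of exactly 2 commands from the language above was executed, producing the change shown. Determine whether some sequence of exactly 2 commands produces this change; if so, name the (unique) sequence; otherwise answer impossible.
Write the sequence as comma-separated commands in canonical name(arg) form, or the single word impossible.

extend(-1), extend(-1)

from: [θ0=270°, θ1=270°, e=3]
1. extend(-1) → [θ0=270°, θ1=270°, e=2]
2. extend(-1) → [θ0=270°, θ1=270°, e=1]
no other 2-command option fits: unique.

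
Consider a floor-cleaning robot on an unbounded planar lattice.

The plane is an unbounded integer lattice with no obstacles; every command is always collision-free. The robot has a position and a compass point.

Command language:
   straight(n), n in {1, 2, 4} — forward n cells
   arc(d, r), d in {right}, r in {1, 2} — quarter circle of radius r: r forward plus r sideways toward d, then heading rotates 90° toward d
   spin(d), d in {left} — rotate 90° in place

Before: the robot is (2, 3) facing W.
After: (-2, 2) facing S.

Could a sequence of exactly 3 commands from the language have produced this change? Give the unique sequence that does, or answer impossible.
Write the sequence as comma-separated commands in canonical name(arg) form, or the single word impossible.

key: running straight(1) before straight(4) would end elsewhere — order is forced
start: (2, 3) facing W
[1] after straight(4): (-2, 3) facing W
[2] after spin(left): (-2, 3) facing S
[3] after straight(1): (-2, 2) facing S
no rival 3-sequence matches.

straight(4), spin(left), straight(1)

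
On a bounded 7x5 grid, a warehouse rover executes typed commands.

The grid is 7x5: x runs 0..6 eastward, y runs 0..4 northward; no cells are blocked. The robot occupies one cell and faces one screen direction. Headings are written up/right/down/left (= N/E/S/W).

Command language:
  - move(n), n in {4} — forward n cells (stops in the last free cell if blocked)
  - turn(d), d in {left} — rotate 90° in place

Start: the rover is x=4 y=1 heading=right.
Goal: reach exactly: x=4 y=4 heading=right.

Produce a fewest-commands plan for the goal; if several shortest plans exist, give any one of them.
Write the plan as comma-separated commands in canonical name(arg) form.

start: x=4 y=1 heading=right
t=1 turn(left) ⇒ x=4 y=1 heading=up
t=2 move(4) ⇒ x=4 y=4 heading=up
t=3 turn(left) ⇒ x=4 y=4 heading=left
t=4 turn(left) ⇒ x=4 y=4 heading=down
t=5 turn(left) ⇒ x=4 y=4 heading=right
no 4-step plan works, so 5 is optimal.

turn(left), move(4), turn(left), turn(left), turn(left)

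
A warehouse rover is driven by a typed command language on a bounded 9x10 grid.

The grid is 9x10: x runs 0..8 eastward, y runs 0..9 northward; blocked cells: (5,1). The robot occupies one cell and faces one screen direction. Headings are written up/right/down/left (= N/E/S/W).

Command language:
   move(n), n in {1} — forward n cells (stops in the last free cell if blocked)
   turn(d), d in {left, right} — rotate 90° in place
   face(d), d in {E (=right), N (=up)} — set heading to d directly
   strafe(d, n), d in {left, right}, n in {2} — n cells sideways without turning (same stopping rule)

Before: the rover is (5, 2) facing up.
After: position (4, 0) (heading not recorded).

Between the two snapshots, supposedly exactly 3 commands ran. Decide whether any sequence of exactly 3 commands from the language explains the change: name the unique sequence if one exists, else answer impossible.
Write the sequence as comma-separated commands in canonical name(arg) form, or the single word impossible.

key: running strafe(left, 2) before turn(left) would end elsewhere — order is forced
start: (5, 2) facing up
t=1 turn(left) ⇒ (5, 2) facing left
t=2 move(1) ⇒ (4, 2) facing left
t=3 strafe(left, 2) ⇒ (4, 0) facing left
uniquely the one of 343 3-step routes that fits.

turn(left), move(1), strafe(left, 2)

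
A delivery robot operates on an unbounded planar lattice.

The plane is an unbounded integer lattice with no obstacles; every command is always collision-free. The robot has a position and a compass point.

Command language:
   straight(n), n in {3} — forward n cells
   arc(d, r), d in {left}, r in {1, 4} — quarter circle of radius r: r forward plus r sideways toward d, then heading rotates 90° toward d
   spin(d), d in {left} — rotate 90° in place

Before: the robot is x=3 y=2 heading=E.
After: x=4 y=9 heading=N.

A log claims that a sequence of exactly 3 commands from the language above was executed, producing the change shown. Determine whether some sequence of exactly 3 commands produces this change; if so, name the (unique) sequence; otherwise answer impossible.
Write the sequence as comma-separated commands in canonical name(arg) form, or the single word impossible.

arc(left, 1), straight(3), straight(3)

key: order matters: swapping arc(left, 1) and straight(3) lands elsewhere
begin: x=3 y=2 heading=E
1. arc(left, 1) → x=4 y=3 heading=N
2. straight(3) → x=4 y=6 heading=N
3. straight(3) → x=4 y=9 heading=N
all 64 alternatives checked — unique.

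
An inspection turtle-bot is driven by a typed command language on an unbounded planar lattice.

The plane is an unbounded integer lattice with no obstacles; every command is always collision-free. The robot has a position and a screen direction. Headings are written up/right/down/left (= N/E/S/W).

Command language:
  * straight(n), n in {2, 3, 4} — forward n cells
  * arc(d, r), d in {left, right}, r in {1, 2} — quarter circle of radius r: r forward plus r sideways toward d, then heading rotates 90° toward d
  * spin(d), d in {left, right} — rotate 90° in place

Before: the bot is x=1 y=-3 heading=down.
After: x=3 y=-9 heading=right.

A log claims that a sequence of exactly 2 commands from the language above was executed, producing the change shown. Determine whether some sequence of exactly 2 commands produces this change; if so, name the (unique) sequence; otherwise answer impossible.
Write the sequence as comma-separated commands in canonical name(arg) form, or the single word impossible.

key: cell and facing (now E) both changed — the 2 commands mix motion and turning
t0: x=1 y=-3 heading=down
[1] after straight(4): x=1 y=-7 heading=down
[2] after arc(left, 2): x=3 y=-9 heading=right
no rival 2-sequence matches.

straight(4), arc(left, 2)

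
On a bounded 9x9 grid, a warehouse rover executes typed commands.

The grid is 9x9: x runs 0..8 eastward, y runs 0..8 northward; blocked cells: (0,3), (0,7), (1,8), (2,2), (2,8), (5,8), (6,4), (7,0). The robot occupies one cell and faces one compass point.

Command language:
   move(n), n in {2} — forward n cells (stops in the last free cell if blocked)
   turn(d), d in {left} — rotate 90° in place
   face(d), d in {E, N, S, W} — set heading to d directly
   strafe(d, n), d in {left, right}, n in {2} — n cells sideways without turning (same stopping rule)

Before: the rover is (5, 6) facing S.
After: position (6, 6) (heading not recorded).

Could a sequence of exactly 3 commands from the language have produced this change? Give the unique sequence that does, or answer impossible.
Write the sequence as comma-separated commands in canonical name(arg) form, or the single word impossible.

key: the second strafe(left, 2) runs into the grid edge before its full distance
begin: (5, 6) facing S
t=1 strafe(left, 2) ⇒ (7, 6) facing S
t=2 strafe(left, 2) ⇒ (8, 6) facing S
t=3 strafe(right, 2) ⇒ (6, 6) facing S
no rival 3-sequence matches.

strafe(left, 2), strafe(left, 2), strafe(right, 2)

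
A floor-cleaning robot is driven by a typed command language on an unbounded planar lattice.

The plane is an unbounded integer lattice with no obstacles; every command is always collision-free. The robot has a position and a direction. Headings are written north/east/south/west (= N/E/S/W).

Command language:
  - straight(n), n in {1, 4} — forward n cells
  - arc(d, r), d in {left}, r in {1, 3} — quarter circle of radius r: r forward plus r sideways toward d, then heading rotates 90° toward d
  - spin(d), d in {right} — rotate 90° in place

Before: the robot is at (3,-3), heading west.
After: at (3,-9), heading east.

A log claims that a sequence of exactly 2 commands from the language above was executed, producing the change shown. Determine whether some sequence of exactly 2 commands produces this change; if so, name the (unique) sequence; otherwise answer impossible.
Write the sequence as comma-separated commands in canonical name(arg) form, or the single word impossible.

key: cell and facing (now E) both changed — the 2 commands mix motion and turning
t0: at (3,-3), heading west
step 1 (arc(left, 3)): at (0,-6), heading south
step 2 (arc(left, 3)): at (3,-9), heading east
uniquely the one of 25 2-step routes that fits.

arc(left, 3), arc(left, 3)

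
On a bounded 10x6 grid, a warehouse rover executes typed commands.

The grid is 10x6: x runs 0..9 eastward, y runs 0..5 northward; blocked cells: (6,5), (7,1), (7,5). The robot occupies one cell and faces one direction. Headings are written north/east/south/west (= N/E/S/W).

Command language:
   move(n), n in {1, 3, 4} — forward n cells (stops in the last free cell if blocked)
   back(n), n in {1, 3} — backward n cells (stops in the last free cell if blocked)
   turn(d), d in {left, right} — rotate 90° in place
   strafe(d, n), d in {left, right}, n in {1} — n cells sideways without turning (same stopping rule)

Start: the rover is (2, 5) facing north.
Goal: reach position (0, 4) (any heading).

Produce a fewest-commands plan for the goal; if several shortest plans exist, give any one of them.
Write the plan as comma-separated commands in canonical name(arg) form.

t0: (2, 5) facing north
[1] after turn(right): (2, 5) facing east
[2] after strafe(right, 1): (2, 4) facing east
[3] after back(3): (0, 4) facing east
no 2-step plan works, so 3 is optimal.

turn(right), strafe(right, 1), back(3)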